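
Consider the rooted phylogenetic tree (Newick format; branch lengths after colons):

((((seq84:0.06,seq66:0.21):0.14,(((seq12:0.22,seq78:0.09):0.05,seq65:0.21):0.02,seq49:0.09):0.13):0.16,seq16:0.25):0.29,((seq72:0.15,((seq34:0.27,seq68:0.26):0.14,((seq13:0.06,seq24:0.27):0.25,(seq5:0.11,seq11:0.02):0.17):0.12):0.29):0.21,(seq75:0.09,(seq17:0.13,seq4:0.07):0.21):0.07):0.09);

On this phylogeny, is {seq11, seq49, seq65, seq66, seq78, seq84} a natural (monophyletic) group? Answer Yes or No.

No

The MRCA of the listed taxa is the root, so the smallest clade containing them is the whole tree.
That clade also contains seq12, seq13, seq16, seq17, seq24, seq34, seq4, seq5, seq68, seq72, seq75, which are not in the proposed group, so the group is not monophyletic.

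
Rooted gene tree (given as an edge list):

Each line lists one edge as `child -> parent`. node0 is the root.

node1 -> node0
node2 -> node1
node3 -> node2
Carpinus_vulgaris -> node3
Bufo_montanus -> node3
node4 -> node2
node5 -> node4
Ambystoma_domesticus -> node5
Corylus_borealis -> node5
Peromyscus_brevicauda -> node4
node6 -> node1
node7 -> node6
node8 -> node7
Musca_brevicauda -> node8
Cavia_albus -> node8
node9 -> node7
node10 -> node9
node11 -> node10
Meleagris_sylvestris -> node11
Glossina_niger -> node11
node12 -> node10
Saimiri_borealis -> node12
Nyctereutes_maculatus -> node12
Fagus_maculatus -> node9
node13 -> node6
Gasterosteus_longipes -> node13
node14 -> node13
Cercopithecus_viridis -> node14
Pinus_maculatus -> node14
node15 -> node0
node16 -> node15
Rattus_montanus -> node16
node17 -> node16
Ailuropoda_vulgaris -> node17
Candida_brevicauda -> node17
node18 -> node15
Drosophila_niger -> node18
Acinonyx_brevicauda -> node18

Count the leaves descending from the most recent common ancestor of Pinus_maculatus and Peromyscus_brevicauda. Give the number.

15

The MRCA of Pinus_maculatus and Peromyscus_brevicauda is the node subtending (((Carpinus_vulgaris,Bufo_montanus),((Ambystoma_domesticus,Corylus_borealis),Peromyscus_brevicauda)),(((Musca_brevicauda,Cavia_albus),(((Meleagris_sylvestris,Glossina_niger),(Saimiri_borealis,Nyctereutes_maculatus)),Fagus_maculatus)),(Gasterosteus_longipes,(Cercopithecus_viridis,Pinus_maculatus)))).
That clade contains 15 terminal taxa: Ambystoma_domesticus, Bufo_montanus, Carpinus_vulgaris, Cavia_albus, Cercopithecus_viridis, Corylus_borealis, Fagus_maculatus, Gasterosteus_longipes, Glossina_niger, Meleagris_sylvestris, Musca_brevicauda, Nyctereutes_maculatus, Peromyscus_brevicauda, Pinus_maculatus, Saimiri_borealis.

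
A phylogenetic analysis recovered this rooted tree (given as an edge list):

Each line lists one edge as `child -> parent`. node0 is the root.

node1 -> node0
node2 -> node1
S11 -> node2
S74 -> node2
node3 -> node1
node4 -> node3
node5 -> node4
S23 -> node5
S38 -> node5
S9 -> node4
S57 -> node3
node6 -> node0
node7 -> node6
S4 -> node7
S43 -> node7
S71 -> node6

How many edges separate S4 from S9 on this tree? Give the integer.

The MRCA of S4 and S9 is the root of the tree.
From S4 up to that node: 3 branches. From S9 up to the same node: 4 branches. Total: 3 + 4 = 7.

7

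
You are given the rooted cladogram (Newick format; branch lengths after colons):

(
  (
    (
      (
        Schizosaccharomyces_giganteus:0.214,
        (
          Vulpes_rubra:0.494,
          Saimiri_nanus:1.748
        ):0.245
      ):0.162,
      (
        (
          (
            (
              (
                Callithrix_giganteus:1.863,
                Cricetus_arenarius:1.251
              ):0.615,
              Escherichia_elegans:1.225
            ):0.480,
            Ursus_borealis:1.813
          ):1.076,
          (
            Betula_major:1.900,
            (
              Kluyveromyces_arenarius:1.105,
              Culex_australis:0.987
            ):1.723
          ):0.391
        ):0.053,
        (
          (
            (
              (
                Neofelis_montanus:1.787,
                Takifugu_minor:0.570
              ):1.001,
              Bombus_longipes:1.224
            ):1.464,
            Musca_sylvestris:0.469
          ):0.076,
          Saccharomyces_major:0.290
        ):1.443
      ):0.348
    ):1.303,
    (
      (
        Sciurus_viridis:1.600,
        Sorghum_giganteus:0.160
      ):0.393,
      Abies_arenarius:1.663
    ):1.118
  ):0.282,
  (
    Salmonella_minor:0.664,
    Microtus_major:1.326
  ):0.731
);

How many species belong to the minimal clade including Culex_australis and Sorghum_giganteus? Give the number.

The MRCA of Culex_australis and Sorghum_giganteus is the node subtending (((Schizosaccharomyces_giganteus,(Vulpes_rubra,Saimiri_nanus)),(((((Callithrix_giganteus,Cricetus_arenarius),Escherichia_elegans),Ursus_borealis),(Betula_major,(Kluyveromyces_arenarius,Culex_australis))),((((Neofelis_montanus,Takifugu_minor),Bombus_longipes),Musca_sylvestris),Saccharomyces_major))),((Sciurus_viridis,Sorghum_giganteus),Abies_arenarius)).
That clade contains 18 terminal taxa: Abies_arenarius, Betula_major, Bombus_longipes, Callithrix_giganteus, Cricetus_arenarius, Culex_australis, Escherichia_elegans, Kluyveromyces_arenarius, Musca_sylvestris, Neofelis_montanus, Saccharomyces_major, Saimiri_nanus, Schizosaccharomyces_giganteus, Sciurus_viridis, Sorghum_giganteus, Takifugu_minor, Ursus_borealis, Vulpes_rubra.

18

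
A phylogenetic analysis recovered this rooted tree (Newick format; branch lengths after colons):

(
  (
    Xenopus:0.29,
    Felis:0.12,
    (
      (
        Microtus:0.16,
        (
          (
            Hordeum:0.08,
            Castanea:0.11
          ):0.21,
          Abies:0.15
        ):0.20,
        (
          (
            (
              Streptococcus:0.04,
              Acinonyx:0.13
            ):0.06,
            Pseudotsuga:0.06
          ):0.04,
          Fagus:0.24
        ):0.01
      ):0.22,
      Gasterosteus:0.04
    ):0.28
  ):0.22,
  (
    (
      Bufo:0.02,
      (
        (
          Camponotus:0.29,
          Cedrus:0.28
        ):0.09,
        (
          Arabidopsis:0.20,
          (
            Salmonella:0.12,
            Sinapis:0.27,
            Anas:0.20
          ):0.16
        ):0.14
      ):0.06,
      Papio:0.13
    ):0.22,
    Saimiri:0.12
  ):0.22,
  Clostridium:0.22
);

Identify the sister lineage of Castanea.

Castanea attaches to the tree at the node subtending (Hordeum,Castanea).
The other lineage descending from that same node — the sister group — is the single tip Hordeum.

Hordeum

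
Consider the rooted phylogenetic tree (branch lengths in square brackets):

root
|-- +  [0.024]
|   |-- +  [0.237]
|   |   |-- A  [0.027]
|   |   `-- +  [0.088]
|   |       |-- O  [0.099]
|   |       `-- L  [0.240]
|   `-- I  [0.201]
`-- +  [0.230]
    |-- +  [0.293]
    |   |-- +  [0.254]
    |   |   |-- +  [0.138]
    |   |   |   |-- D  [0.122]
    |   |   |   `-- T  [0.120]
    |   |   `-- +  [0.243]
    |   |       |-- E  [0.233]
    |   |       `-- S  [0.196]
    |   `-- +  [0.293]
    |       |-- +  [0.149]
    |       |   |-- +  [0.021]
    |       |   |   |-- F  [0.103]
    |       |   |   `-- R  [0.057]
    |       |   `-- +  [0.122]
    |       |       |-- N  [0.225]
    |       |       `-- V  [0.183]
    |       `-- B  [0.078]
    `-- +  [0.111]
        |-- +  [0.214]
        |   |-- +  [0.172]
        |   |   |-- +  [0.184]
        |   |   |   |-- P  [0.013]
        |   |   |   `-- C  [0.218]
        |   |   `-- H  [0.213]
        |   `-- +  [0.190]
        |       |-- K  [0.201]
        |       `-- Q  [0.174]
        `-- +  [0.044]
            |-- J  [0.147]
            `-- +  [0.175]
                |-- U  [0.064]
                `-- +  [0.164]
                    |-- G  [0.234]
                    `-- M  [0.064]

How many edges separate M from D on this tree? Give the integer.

9

The MRCA of M and D is the node subtending ((((D,T),(E,S)),(((F,R),(N,V)),B)),((((P,C),H),(K,Q)),(J,(U,(G,M))))).
From M up to that node: 5 branches. From D up to the same node: 4 branches. Total: 5 + 4 = 9.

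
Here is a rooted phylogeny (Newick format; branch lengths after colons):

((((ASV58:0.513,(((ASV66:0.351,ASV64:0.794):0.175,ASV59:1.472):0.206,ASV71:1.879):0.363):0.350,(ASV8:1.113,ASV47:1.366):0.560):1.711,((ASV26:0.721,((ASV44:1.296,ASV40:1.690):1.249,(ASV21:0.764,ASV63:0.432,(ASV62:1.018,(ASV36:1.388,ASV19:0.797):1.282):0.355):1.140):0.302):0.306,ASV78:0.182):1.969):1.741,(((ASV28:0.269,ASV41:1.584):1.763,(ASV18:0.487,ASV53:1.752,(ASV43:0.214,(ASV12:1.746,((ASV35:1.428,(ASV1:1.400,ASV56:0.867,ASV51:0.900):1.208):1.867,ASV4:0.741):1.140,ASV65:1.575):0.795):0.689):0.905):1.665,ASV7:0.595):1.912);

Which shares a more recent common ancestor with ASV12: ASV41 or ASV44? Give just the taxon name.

ASV41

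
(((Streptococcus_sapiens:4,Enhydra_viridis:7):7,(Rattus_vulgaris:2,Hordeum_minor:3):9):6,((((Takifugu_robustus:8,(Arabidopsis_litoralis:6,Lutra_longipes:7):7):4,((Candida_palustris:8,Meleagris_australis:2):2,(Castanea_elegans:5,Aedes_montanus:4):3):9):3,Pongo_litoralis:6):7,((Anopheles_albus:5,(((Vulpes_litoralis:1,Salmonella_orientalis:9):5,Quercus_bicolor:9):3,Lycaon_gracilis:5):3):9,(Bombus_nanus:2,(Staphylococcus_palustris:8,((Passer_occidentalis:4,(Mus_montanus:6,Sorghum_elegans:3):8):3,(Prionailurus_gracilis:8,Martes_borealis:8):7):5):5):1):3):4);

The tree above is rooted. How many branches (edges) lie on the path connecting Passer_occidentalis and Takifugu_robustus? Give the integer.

The MRCA of Passer_occidentalis and Takifugu_robustus is the node subtending ((((Takifugu_robustus,(Arabidopsis_litoralis,Lutra_longipes)),((Candida_palustris,Meleagris_australis),(Castanea_elegans,Aedes_montanus))),Pongo_litoralis),((Anopheles_albus,(((Vulpes_litoralis,Salmonella_orientalis),Quercus_bicolor),Lycaon_gracilis)),(Bombus_nanus,(Staphylococcus_palustris,((Passer_occidentalis,(Mus_montanus,Sorghum_elegans)),(Prionailurus_gracilis,Martes_borealis)))))).
From Passer_occidentalis up to that node: 6 branches. From Takifugu_robustus up to the same node: 4 branches. Total: 6 + 4 = 10.

10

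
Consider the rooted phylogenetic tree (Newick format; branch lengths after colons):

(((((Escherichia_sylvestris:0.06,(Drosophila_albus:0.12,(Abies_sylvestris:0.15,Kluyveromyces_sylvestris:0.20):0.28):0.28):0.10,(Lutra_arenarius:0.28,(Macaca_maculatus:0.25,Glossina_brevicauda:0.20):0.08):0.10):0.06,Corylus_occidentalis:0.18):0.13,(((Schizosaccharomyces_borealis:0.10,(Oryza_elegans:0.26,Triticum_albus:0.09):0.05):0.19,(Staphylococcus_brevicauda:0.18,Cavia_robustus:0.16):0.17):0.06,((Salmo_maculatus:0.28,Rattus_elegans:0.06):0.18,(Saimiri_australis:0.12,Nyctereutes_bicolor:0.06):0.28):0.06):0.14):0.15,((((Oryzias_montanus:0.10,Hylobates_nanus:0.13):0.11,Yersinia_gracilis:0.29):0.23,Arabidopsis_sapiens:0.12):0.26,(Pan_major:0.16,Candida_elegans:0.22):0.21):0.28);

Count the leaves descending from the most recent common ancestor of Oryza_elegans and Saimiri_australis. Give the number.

9

The MRCA of Oryza_elegans and Saimiri_australis is the node subtending (((Schizosaccharomyces_borealis,(Oryza_elegans,Triticum_albus)),(Staphylococcus_brevicauda,Cavia_robustus)),((Salmo_maculatus,Rattus_elegans),(Saimiri_australis,Nyctereutes_bicolor))).
That clade contains 9 terminal taxa: Cavia_robustus, Nyctereutes_bicolor, Oryza_elegans, Rattus_elegans, Saimiri_australis, Salmo_maculatus, Schizosaccharomyces_borealis, Staphylococcus_brevicauda, Triticum_albus.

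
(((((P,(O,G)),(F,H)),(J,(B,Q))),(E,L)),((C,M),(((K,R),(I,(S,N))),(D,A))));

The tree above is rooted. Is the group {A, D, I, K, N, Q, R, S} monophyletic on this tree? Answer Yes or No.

No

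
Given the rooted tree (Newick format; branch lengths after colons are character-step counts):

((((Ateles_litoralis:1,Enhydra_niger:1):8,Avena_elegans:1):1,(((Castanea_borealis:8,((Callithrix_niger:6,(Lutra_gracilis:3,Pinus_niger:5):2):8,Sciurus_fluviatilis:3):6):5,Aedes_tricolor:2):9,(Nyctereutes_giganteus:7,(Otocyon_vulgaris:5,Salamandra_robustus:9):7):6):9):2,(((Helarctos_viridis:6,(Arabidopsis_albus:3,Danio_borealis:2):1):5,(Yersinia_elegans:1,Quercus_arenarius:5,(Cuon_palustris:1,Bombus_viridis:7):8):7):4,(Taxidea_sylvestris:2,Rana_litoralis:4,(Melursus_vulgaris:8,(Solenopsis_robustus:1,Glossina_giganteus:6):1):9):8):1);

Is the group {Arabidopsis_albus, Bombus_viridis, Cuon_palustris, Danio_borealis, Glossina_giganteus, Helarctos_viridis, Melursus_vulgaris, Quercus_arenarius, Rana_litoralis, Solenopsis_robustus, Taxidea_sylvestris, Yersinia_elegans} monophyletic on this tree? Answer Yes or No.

Yes

The most recent common ancestor of these taxa subtends (((Helarctos_viridis,(Arabidopsis_albus,Danio_borealis)),(Yersinia_elegans,Quercus_arenarius,(Cuon_palustris,Bombus_viridis))),(Taxidea_sylvestris,Rana_litoralis,(Melursus_vulgaris,(Solenopsis_robustus,Glossina_giganteus)))).
That clade has exactly 12 tips — every listed taxon and nothing else — so the group is monophyletic.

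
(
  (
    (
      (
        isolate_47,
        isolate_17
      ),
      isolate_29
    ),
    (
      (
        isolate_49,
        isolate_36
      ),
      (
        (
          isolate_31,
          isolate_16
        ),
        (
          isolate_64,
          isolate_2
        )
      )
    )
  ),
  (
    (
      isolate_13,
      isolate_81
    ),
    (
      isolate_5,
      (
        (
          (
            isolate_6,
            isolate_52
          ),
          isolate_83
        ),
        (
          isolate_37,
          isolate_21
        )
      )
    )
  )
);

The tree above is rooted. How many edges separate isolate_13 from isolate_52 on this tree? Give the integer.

7

The MRCA of isolate_13 and isolate_52 is the node subtending ((isolate_13,isolate_81),(isolate_5,(((isolate_6,isolate_52),isolate_83),(isolate_37,isolate_21)))).
From isolate_13 up to that node: 2 branches. From isolate_52 up to the same node: 5 branches. Total: 2 + 5 = 7.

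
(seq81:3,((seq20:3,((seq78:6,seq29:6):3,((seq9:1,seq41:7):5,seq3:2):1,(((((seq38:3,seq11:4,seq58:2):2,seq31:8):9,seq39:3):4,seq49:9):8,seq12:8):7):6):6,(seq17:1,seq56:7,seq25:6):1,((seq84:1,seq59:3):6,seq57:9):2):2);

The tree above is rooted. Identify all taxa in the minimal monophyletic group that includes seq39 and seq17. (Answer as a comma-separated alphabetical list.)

Tracing seq39: it sits inside (((seq38,seq11,seq58),seq31),seq39).
Tracing seq17: it sits inside (seq17,seq56,seq25).
The smallest clade enclosing both is ((seq20,((seq78,seq29),((seq9,seq41),seq3),(((((seq38,seq11,seq58),seq31),seq39),seq49),seq12))),(seq17,seq56,seq25),((seq84,seq59),seq57)); the answer is its 19 terminal taxa in alphabetical order.

seq11, seq12, seq17, seq20, seq25, seq29, seq3, seq31, seq38, seq39, seq41, seq49, seq56, seq57, seq58, seq59, seq78, seq84, seq9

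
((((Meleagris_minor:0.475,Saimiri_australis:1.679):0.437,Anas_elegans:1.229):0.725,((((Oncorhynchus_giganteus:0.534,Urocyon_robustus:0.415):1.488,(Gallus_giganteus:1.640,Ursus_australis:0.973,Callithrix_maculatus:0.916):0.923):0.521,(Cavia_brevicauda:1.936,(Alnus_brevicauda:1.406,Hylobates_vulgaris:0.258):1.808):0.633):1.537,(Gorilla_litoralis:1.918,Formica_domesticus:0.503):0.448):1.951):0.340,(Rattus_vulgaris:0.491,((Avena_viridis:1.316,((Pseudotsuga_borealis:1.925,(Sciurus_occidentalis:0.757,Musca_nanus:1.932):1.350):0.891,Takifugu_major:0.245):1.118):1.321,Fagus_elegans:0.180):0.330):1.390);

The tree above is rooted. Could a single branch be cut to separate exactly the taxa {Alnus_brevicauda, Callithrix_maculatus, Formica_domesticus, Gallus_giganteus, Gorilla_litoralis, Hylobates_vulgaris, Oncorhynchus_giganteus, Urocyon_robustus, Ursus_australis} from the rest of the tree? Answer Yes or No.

No

The MRCA of the listed taxa subtends ((((Oncorhynchus_giganteus,Urocyon_robustus),(Gallus_giganteus,Ursus_australis,Callithrix_maculatus)),(Cavia_brevicauda,(Alnus_brevicauda,Hylobates_vulgaris))),(Gorilla_litoralis,Formica_domesticus)).
That clade also contains Cavia_brevicauda, which is not in the proposed group, so the group is not monophyletic.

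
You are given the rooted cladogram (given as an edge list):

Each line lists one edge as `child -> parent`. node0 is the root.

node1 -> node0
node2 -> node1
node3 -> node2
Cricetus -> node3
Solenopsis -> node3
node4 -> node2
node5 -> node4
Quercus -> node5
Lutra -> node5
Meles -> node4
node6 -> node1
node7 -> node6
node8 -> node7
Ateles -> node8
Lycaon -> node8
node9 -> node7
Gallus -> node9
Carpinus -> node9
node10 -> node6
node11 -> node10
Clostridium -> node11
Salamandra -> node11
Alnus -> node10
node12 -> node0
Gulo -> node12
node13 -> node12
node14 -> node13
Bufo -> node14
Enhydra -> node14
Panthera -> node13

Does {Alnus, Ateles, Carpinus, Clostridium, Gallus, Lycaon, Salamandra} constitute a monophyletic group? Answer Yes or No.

The most recent common ancestor of these taxa subtends (((Ateles,Lycaon),(Gallus,Carpinus)),((Clostridium,Salamandra),Alnus)).
That clade has exactly 7 tips — every listed taxon and nothing else — so the group is monophyletic.

Yes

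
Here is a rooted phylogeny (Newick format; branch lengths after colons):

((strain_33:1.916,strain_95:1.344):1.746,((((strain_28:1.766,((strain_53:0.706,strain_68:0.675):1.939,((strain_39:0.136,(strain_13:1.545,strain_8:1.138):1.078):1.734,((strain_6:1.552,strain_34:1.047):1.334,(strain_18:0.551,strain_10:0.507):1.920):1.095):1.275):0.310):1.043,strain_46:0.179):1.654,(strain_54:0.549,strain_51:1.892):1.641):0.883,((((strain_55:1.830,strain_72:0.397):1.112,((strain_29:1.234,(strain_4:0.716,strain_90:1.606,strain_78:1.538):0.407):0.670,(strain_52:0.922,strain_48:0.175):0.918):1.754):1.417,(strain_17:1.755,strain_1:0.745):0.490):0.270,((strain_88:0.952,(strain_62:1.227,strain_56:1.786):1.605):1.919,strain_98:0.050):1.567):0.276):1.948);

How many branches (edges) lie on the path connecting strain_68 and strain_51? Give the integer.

7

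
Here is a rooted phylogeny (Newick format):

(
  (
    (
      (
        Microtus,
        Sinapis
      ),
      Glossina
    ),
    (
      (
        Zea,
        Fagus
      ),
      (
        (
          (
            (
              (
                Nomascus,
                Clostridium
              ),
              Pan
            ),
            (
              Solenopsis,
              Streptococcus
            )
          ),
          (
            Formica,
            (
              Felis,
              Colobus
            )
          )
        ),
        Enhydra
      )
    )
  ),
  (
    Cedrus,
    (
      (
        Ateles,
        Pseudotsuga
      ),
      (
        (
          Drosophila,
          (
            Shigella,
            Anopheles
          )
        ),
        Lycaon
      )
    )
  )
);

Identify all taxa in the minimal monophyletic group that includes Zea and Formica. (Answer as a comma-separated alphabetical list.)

Tracing Zea: it sits inside (Zea,Fagus).
Tracing Formica: it sits inside (Formica,(Felis,Colobus)).
The smallest clade enclosing both is ((Zea,Fagus),(((((Nomascus,Clostridium),Pan),(Solenopsis,Streptococcus)),(Formica,(Felis,Colobus))),Enhydra)); the answer is its 11 terminal taxa in alphabetical order.

Clostridium, Colobus, Enhydra, Fagus, Felis, Formica, Nomascus, Pan, Solenopsis, Streptococcus, Zea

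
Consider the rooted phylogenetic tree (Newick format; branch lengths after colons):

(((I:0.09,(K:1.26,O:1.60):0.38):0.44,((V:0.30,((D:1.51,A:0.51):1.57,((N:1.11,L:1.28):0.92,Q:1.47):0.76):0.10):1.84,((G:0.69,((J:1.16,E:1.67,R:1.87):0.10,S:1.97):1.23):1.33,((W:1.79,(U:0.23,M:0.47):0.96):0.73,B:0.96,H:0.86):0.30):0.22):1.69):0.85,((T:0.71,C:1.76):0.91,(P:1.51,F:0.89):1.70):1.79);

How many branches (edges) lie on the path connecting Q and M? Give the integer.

9

The MRCA of Q and M is the node subtending ((V,((D,A),((N,L),Q))),((G,((J,E,R),S)),((W,(U,M)),B,H))).
From Q up to that node: 4 branches. From M up to the same node: 5 branches. Total: 4 + 5 = 9.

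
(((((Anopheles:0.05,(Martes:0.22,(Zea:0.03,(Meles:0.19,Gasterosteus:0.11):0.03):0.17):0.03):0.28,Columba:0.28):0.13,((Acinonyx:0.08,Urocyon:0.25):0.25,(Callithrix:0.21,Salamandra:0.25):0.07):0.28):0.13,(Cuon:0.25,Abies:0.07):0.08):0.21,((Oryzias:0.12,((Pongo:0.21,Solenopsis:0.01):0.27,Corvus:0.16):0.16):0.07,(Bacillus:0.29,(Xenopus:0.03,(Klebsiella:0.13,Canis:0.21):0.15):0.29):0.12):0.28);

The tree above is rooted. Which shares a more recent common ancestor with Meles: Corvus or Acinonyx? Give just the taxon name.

The MRCA of Meles and Acinonyx subtends (((Anopheles,(Martes,(Zea,(Meles,Gasterosteus)))),Columba),((Acinonyx,Urocyon),(Callithrix,Salamandra))) (10 taxa).
The MRCA of Meles and Corvus is the root, subtending the entire tree (20 taxa).
The first is nested inside the second, so Meles shares a more recent common ancestor with Acinonyx.

Acinonyx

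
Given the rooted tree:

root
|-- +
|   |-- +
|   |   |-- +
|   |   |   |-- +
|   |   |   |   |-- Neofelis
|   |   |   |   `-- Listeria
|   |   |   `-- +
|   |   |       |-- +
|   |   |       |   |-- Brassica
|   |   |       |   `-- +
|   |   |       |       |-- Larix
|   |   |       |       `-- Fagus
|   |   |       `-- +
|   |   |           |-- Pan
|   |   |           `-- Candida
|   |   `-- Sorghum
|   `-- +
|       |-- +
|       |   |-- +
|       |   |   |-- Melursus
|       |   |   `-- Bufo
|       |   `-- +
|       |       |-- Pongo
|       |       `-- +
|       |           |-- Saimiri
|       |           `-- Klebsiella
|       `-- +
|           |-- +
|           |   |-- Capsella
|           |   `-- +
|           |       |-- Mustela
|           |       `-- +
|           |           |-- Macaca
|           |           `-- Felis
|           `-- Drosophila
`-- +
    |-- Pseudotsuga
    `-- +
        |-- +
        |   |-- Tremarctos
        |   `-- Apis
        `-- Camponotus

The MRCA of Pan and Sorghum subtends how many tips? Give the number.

The MRCA of Pan and Sorghum is the node subtending (((Neofelis,Listeria),((Brassica,(Larix,Fagus)),(Pan,Candida))),Sorghum).
That clade contains 8 terminal taxa: Brassica, Candida, Fagus, Larix, Listeria, Neofelis, Pan, Sorghum.

8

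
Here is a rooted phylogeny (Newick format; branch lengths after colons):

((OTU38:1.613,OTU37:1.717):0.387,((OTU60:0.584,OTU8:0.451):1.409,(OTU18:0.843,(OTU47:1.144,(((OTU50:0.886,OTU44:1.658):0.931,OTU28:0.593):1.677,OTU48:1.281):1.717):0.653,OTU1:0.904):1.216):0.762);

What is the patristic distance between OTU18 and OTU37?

The path runs OTU18 → … → MRCA → … → OTU37; the MRCA is the root of the tree.
Branch lengths along that path: 0.843 + 1.216 + 0.762 + 0.387 + 1.717 = 4.925.

4.925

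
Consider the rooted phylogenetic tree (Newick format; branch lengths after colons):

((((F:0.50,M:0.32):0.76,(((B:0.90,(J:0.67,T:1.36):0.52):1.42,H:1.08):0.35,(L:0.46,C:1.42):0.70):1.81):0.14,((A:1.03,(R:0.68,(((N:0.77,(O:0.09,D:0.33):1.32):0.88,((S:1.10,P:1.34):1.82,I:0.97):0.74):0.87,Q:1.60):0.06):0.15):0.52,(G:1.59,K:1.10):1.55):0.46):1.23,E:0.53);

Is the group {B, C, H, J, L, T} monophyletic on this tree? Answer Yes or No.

Yes

The most recent common ancestor of these taxa subtends (((B,(J,T)),H),(L,C)).
That clade has exactly 6 tips — every listed taxon and nothing else — so the group is monophyletic.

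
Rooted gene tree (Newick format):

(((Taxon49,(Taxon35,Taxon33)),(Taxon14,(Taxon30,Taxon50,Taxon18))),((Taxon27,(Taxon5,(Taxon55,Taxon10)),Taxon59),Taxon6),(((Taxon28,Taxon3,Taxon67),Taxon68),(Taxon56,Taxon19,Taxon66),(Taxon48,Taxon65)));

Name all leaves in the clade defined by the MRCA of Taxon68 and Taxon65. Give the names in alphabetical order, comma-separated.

Taxon19, Taxon28, Taxon3, Taxon48, Taxon56, Taxon65, Taxon66, Taxon67, Taxon68

Tracing Taxon68: it sits inside ((Taxon28,Taxon3,Taxon67),Taxon68).
Tracing Taxon65: it sits inside (Taxon48,Taxon65).
The smallest clade enclosing both is (((Taxon28,Taxon3,Taxon67),Taxon68),(Taxon56,Taxon19,Taxon66),(Taxon48,Taxon65)); the answer is its 9 terminal taxa in alphabetical order.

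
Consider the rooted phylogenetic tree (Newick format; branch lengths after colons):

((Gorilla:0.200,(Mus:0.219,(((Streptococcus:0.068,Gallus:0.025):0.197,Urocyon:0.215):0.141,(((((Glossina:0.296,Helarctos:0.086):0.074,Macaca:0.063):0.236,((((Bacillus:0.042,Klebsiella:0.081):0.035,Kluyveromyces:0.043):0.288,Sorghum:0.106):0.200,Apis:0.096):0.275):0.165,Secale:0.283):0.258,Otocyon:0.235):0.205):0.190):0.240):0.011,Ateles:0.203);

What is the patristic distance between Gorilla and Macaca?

1.557

The path runs Gorilla → … → MRCA → … → Macaca; the MRCA is the node subtending (Gorilla,(Mus,(((Streptococcus,Gallus),Urocyon),(((((Glossina,Helarctos),Macaca),((((Bacillus,Klebsiella),Kluyveromyces),Sorghum),Apis)),Secale),Otocyon)))).
Branch lengths along that path: 0.200 + 0.240 + 0.190 + 0.205 + 0.258 + 0.165 + 0.236 + 0.063 = 1.557.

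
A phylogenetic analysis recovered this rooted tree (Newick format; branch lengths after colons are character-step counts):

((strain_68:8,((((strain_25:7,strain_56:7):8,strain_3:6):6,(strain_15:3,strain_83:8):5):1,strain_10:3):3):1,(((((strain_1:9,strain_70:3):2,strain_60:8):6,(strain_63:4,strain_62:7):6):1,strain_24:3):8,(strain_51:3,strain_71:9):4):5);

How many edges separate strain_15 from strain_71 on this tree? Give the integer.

8

The MRCA of strain_15 and strain_71 is the root of the tree.
From strain_15 up to that node: 5 branches. From strain_71 up to the same node: 3 branches. Total: 5 + 3 = 8.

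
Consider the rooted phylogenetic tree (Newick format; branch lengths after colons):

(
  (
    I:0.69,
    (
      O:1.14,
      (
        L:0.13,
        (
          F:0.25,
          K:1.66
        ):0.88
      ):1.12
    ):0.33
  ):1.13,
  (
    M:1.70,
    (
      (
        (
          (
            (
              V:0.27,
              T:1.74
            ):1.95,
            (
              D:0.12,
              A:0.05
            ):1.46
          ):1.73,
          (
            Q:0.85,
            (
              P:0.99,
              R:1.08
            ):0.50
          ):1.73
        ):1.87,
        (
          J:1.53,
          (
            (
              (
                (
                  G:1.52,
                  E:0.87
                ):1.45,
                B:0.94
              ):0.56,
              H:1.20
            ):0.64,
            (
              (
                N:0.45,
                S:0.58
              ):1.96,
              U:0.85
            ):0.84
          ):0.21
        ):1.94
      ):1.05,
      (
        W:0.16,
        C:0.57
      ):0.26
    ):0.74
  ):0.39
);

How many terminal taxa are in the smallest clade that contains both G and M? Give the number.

18

The MRCA of G and M is the node subtending (M,(((((V,T),(D,A)),(Q,(P,R))),(J,((((G,E),B),H),((N,S),U)))),(W,C))).
That clade contains 18 terminal taxa: A, B, C, D, E, G, H, J, M, N, P, Q, R, S, T, U, V, W.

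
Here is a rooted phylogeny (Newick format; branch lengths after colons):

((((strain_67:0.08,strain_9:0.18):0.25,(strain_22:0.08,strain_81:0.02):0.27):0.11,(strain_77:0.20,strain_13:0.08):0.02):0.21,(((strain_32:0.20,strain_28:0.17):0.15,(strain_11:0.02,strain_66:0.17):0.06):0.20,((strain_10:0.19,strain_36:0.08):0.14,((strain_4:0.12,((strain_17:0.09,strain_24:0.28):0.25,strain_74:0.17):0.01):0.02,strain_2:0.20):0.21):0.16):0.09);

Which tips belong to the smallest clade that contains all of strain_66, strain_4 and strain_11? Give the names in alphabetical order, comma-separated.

strain_10, strain_11, strain_17, strain_2, strain_24, strain_28, strain_32, strain_36, strain_4, strain_66, strain_74

Tracing strain_66: it sits inside (strain_11,strain_66).
Tracing strain_4: it sits inside (strain_4,((strain_17,strain_24),strain_74)).
Tracing strain_11: it sits inside (strain_11,strain_66).
The smallest clade enclosing all 3 is (((strain_32,strain_28),(strain_11,strain_66)),((strain_10,strain_36),((strain_4,((strain_17,strain_24),strain_74)),strain_2))); the answer is its 11 terminal taxa in alphabetical order.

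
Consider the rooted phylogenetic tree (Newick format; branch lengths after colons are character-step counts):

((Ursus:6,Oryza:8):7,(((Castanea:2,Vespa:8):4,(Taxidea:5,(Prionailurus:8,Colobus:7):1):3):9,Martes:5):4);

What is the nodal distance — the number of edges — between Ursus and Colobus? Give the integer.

7

The MRCA of Ursus and Colobus is the root of the tree.
From Ursus up to that node: 2 branches. From Colobus up to the same node: 5 branches. Total: 2 + 5 = 7.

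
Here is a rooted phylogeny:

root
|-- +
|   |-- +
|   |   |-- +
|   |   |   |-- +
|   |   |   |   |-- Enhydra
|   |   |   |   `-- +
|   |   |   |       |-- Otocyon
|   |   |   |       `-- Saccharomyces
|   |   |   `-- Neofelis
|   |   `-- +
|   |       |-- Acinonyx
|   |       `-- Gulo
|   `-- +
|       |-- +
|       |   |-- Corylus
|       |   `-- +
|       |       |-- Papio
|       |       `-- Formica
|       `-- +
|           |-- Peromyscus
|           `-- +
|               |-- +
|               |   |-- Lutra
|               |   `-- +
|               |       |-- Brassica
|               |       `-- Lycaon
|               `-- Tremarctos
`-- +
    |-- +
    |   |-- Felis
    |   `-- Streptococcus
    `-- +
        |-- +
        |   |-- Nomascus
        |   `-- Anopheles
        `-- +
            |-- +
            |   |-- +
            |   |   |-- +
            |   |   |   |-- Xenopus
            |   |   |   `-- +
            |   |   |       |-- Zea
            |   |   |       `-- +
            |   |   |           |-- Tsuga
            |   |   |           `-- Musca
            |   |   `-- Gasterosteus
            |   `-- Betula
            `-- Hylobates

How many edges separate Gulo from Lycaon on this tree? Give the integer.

The MRCA of Gulo and Lycaon is the node subtending ((((Enhydra,(Otocyon,Saccharomyces)),Neofelis),(Acinonyx,Gulo)),((Corylus,(Papio,Formica)),(Peromyscus,((Lutra,(Brassica,Lycaon)),Tremarctos)))).
From Gulo up to that node: 3 branches. From Lycaon up to the same node: 6 branches. Total: 3 + 6 = 9.

9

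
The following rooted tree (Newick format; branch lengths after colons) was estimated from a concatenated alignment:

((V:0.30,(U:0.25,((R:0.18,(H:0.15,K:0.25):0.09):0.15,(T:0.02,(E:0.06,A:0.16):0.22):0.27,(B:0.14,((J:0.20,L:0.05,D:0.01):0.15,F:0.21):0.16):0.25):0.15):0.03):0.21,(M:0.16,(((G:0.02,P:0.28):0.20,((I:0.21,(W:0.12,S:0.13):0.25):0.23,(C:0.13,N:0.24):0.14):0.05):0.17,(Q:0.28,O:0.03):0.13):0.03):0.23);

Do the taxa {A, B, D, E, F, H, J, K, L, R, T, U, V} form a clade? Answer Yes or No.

The most recent common ancestor of these taxa subtends (V,(U,((R,(H,K)),(T,(E,A)),(B,((J,L,D),F))))).
That clade has exactly 13 tips — every listed taxon and nothing else — so the group is monophyletic.

Yes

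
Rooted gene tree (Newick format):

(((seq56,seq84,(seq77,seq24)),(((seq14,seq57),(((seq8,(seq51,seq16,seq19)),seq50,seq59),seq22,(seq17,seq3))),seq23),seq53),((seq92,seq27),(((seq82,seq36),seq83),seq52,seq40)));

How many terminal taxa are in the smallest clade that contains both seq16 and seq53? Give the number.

17

The MRCA of seq16 and seq53 is the node subtending ((seq56,seq84,(seq77,seq24)),(((seq14,seq57),(((seq8,(seq51,seq16,seq19)),seq50,seq59),seq22,(seq17,seq3))),seq23),seq53).
That clade contains 17 terminal taxa: seq14, seq16, seq17, seq19, seq22, seq23, seq24, seq3, seq50, seq51, seq53, seq56, seq57, seq59, seq77, seq8, seq84.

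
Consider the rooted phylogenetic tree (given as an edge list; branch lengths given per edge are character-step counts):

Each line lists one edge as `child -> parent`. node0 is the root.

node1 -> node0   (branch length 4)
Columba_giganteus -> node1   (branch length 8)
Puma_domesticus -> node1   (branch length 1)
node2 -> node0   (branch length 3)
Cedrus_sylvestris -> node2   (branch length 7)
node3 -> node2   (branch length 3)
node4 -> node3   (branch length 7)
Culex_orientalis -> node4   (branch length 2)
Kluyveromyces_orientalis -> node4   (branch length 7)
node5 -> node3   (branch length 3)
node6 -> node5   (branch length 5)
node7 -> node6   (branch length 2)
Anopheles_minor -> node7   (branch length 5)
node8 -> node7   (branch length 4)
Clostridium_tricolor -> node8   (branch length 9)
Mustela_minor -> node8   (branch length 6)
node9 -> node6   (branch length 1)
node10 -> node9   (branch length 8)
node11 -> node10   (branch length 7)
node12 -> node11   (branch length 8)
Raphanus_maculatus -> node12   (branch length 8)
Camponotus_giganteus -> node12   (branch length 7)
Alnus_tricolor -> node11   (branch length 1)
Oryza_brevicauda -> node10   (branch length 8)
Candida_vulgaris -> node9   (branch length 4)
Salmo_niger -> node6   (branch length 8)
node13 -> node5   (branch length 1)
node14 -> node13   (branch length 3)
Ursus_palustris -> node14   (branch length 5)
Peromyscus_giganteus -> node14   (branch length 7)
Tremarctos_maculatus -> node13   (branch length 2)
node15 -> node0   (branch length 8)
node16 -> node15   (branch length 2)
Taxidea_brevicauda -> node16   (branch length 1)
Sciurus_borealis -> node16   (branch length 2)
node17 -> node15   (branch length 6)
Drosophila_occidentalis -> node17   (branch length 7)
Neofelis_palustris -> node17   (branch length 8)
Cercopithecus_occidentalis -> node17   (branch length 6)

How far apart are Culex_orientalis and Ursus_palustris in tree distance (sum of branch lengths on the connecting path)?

The path runs Culex_orientalis → … → MRCA → … → Ursus_palustris; the MRCA is the node subtending ((Culex_orientalis,Kluyveromyces_orientalis),(((Anopheles_minor,(Clostridium_tricolor,Mustela_minor)),((((Raphanus_maculatus,Camponotus_giganteus),Alnus_tricolor),Oryza_brevicauda),Candida_vulgaris),Salmo_niger),((Ursus_palustris,Peromyscus_giganteus),Tremarctos_maculatus))).
Branch lengths along that path: 2 + 7 + 3 + 1 + 3 + 5 = 21.

21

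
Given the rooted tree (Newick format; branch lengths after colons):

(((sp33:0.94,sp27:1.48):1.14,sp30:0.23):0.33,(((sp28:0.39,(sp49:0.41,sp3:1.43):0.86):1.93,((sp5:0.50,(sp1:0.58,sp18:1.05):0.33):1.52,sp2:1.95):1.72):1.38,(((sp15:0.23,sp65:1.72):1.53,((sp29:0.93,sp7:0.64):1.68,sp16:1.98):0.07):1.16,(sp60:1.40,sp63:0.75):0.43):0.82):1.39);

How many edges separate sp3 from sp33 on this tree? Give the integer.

The MRCA of sp3 and sp33 is the root of the tree.
From sp3 up to that node: 5 branches. From sp33 up to the same node: 3 branches. Total: 5 + 3 = 8.

8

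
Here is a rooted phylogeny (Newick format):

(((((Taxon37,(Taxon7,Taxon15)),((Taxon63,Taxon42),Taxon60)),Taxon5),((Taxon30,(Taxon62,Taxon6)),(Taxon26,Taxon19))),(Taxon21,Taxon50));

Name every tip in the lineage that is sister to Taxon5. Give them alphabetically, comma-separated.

Taxon15, Taxon37, Taxon42, Taxon60, Taxon63, Taxon7

Taxon5 attaches to the tree at the node subtending (((Taxon37,(Taxon7,Taxon15)),((Taxon63,Taxon42),Taxon60)),Taxon5).
The other lineage descending from that same node — the sister group — is ((Taxon37,(Taxon7,Taxon15)),((Taxon63,Taxon42),Taxon60)); its 6 tips in alphabetical order are the answer.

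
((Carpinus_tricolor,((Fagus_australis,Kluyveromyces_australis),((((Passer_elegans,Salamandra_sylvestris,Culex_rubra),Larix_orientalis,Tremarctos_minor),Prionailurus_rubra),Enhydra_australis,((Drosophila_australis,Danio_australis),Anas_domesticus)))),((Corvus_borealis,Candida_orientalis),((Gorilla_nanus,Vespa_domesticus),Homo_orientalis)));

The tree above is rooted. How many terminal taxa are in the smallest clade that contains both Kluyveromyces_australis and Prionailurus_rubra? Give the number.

The MRCA of Kluyveromyces_australis and Prionailurus_rubra is the node subtending ((Fagus_australis,Kluyveromyces_australis),((((Passer_elegans,Salamandra_sylvestris,Culex_rubra),Larix_orientalis,Tremarctos_minor),Prionailurus_rubra),Enhydra_australis,((Drosophila_australis,Danio_australis),Anas_domesticus))).
That clade contains 12 terminal taxa: Anas_domesticus, Culex_rubra, Danio_australis, Drosophila_australis, Enhydra_australis, Fagus_australis, Kluyveromyces_australis, Larix_orientalis, Passer_elegans, Prionailurus_rubra, Salamandra_sylvestris, Tremarctos_minor.

12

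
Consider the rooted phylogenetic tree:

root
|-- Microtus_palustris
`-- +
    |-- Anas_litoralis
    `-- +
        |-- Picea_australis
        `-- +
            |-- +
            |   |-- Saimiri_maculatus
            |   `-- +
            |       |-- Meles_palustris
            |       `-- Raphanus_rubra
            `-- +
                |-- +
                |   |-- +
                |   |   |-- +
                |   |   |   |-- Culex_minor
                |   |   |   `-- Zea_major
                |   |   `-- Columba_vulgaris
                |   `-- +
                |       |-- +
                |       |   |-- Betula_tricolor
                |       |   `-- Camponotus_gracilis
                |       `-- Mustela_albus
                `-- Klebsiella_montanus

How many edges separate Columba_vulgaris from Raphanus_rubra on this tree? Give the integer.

The MRCA of Columba_vulgaris and Raphanus_rubra is the node subtending ((Saimiri_maculatus,(Meles_palustris,Raphanus_rubra)),((((Culex_minor,Zea_major),Columba_vulgaris),((Betula_tricolor,Camponotus_gracilis),Mustela_albus)),Klebsiella_montanus)).
From Columba_vulgaris up to that node: 4 branches. From Raphanus_rubra up to the same node: 3 branches. Total: 4 + 3 = 7.

7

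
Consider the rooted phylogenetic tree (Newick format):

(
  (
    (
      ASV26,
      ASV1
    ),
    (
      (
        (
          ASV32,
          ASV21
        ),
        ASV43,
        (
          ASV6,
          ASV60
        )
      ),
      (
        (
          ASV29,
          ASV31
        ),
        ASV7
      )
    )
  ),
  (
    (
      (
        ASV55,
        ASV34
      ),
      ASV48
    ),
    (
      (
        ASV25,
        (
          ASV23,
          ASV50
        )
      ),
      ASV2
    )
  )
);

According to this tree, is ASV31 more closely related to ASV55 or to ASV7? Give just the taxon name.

The MRCA of ASV31 and ASV7 subtends ((ASV29,ASV31),ASV7) (3 taxa).
The MRCA of ASV31 and ASV55 is the root, subtending the entire tree (17 taxa).
The first is nested inside the second, so ASV31 shares a more recent common ancestor with ASV7.

ASV7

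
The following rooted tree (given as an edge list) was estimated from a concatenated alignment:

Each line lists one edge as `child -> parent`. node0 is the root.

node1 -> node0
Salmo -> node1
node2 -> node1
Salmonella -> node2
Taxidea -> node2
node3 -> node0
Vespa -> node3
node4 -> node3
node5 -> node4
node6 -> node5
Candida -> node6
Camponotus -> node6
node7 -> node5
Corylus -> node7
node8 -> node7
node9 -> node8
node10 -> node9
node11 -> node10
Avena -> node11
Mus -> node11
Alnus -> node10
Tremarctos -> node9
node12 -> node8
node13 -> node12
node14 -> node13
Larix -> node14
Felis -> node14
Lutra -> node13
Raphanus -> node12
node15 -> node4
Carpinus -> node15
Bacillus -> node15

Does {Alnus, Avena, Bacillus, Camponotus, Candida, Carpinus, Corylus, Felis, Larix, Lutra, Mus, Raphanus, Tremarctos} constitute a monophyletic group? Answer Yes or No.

Yes

The most recent common ancestor of these taxa subtends (((Candida,Camponotus),(Corylus,((((Avena,Mus),Alnus),Tremarctos),(((Larix,Felis),Lutra),Raphanus)))),(Carpinus,Bacillus)).
That clade has exactly 13 tips — every listed taxon and nothing else — so the group is monophyletic.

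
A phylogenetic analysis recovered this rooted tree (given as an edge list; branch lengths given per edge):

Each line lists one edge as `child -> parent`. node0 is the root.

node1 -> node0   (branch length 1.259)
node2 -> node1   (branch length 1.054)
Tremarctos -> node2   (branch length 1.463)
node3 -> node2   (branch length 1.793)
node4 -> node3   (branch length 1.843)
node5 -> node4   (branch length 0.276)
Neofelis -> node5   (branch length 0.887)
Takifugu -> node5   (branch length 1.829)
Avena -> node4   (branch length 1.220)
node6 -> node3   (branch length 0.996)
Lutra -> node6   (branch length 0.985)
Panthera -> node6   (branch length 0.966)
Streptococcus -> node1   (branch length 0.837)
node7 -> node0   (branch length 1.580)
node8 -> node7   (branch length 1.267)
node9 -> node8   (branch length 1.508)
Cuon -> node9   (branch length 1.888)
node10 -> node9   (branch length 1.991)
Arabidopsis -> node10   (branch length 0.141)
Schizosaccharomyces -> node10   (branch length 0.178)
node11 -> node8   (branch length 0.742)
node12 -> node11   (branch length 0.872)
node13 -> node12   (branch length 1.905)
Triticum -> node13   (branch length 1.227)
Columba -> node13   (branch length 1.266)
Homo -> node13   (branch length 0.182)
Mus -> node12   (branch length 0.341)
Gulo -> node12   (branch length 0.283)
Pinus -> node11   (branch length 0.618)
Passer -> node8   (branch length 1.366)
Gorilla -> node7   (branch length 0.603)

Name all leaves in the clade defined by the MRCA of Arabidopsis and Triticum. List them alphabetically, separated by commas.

Arabidopsis, Columba, Cuon, Gulo, Homo, Mus, Passer, Pinus, Schizosaccharomyces, Triticum

Tracing Arabidopsis: it sits inside (Arabidopsis,Schizosaccharomyces).
Tracing Triticum: it sits inside (Triticum,Columba,Homo).
The smallest clade enclosing both is ((Cuon,(Arabidopsis,Schizosaccharomyces)),(((Triticum,Columba,Homo),Mus,Gulo),Pinus),Passer); the answer is its 10 terminal taxa in alphabetical order.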